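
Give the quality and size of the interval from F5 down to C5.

P4

Descending from F5 to C5 is the same interval as ascending C5 to F5.
C to F spans four letter names (C-D-E-F), so the interval is some kind of fourth.
Counting semitones, C5→F5 is 5, which is the perfect fourth.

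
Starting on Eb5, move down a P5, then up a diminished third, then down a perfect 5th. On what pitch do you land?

Fbb4

Eb5 down a perfect fifth → Ab4 (7 semitones).
A diminished third up from Ab4 is Cbb5.
A perfect fifth down from Cbb5 is Fbb4.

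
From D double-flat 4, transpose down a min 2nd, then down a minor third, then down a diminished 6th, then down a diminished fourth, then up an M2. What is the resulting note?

A double-sharp 2

A minor second down from Dbb4 is Cb4.
Down a minor third from Cb4: Ab3 (3 semitones down).
Down a diminished sixth from Ab3: C#3 (7 semitones down).
A diminished fourth down from C#3 is G##2.
Up a major second from G##2: A##2 (2 semitones up).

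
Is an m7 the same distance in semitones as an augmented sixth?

A minor seventh = 10 semitones = an augmented sixth; enharmonically equal.

Yes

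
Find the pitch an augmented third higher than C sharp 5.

E double-sharp 5

The third takes the letter from C up to E.
Moving 5 semitones up from C#5 (the size of an augmented third) reaches E##5.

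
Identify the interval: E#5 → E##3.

Descending from E#5 to E##3 is the same interval as ascending E##3 to E#5.
E to E is the same letter name, plus 2 octaves: a fifteenth.
A perfect fifteenth would be 24 semitones; E##3 to E#5 is 23, one semitone narrower, so the interval is diminished.
(Equivalently, a compound diminished octave: a diminished octave plus an octave.)

diminished fifteenth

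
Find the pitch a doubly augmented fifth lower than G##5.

Five letter names down from G: C.
A doubly augmented fifth is 9 semitones; 9 semitones down from G##5 gives C5.

C5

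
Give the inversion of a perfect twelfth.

perfect fourth

First reduce the compound perfect twelfth to its simple form, a perfect fifth.
The rule of nine gives the new number: 9 − 5 = 4, so a fifth becomes a fourth.
Quality inverts too: perfect stays perfect. That makes the inversion a perfect fourth.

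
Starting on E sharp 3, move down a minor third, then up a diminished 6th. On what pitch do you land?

A 3

Down a minor third from E#3: C##3 (3 semitones down).
Up a diminished sixth from C##3: A3 (7 semitones up).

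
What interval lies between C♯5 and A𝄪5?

augmented sixth

C to A spans six letter names (C-D-E-F-G-A) — that makes it a sixth of some quality.
A major sixth would be 9 semitones; C#5 to A##5 is 10, one semitone wider, so the interval is augmented.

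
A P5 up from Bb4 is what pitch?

Five letter names up from B: F.
A perfect fifth is 7 semitones; 7 semitones up from Bb4 gives F5.

F5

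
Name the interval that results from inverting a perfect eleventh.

First reduce the compound perfect eleventh to its simple form, a perfect fourth.
Inverted interval numbers add to nine, so a fourth pairs with a fifth (4 + 5 = 9).
The quality also flips — perfect stays perfect — giving a perfect fifth.

perfect 5th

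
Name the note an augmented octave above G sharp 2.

For an octave the letter name doesn't change: still G, an octave up.
An augmented octave spans 13 semitones, so from G#2 the target pitch is G##3.

G double-sharp 3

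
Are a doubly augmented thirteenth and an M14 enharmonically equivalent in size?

A doubly augmented thirteenth spans 23 semitones, and a major fourteenth also spans 23 semitones — they're enharmonic.

Yes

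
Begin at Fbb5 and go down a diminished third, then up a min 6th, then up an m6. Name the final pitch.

Down a diminished third from Fbb5: Db5 (2 semitones down).
A minor sixth up from Db5 is Bbb5.
Bbb5 up a minor sixth → Gbb6 (8 semitones).

Gbb6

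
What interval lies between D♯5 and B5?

D to B spans six letter names (D-E-F-G-A-B) — that makes it a sixth of some quality.
A major sixth would be 9 semitones, but D#5 to B5 is 8 — one semitone narrower, making it a minor sixth.

minor sixth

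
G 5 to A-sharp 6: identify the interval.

G to A spans two letter names (G-A), plus an octave — that makes it a ninth of some quality.
G5 to A#6 spans 15 semitones — one semitone wider than the major ninth (14) — giving an augmented ninth.
(Equivalently, a compound augmented second: an augmented second plus an octave.)

augmented ninth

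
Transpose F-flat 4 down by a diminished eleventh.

C 3

The eleventh's letter: F down four letter names plus an octave → C.
A diminished eleventh is 16 semitones; 16 semitones down from Fb4 gives C3.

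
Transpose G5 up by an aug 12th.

Five letters up from G (plus an octave) reaches D.
An augmented twelfth spans 20 semitones, so from G5 the target pitch is D#7.

D#7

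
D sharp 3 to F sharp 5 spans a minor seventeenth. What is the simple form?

minor 3rd

Subtracting seven from the interval number removes an octave: 17 − 14 = 3.
That makes a minor seventeenth a compound minor third — 2 octaves plus a minor third.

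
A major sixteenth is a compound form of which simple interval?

M2

Take out 2 octaves (14 from the number): 16 − 14 = 2.
That makes a major sixteenth a compound major second — 2 octaves plus a major second.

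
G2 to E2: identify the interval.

m3

Descending from G2 to E2 is the same interval as ascending E2 to G2.
E to G spans three letter names (E-F-G): a third.
E2 to G2 is 3 semitones, a half step short of the major third (4), so this is minor.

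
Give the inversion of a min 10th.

First reduce the compound minor tenth to its simple form, a minor third.
Interval numbers invert to sum to nine: 3 + 6 = 9, so a third inverts to a sixth.
And minor becomes major under inversion, so we get a major sixth.

major 6th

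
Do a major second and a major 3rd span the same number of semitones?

No

A major second is 2 semitones but a major third is 4 semitones — different sizes.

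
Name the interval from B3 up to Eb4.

B to E spans four letter names (B-C-D-E): a fourth.
B3 to Eb4 spans 4 semitones — one semitone narrower than the perfect fourth (5) — giving a diminished fourth.

diminished 4th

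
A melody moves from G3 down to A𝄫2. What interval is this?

A7

Descending from G3 to Abb2 is the same interval as ascending Abb2 to G3.
A to G spans seven letter names (A-B-C-D-E-F-G): a seventh.
Abb2 to G3 spans 12 semitones — one semitone wider than the major seventh (11) — giving an augmented seventh.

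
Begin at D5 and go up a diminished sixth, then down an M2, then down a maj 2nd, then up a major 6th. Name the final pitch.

A diminished sixth up from D5 is Bbb5.
Bbb5 down a major second → Abb5 (2 semitones).
Abb5 down a major second → Gbb5 (2 semitones).
Up a major sixth from Gbb5: Ebb6 (9 semitones up).

Ebb6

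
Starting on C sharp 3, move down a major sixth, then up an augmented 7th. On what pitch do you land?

C#3 down a major sixth → E2 (9 semitones).
An augmented seventh up from E2 is D##3.

D double-sharp 3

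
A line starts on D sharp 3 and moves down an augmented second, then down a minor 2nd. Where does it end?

D#3 down an augmented second → C3 (3 semitones).
A minor second down from C3 is B2.

B 2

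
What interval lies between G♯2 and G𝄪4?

G to G is the same letter name, plus 2 octaves — that makes it a fifteenth of some quality.
G#2 to G##4 spans 25 semitones — one semitone wider than the perfect fifteenth (24) — giving an augmented fifteenth.
(Equivalently, a compound augmented octave: an augmented octave plus an octave.)

A15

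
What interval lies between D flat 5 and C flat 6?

D to C spans seven letter names (D-E-F-G-A-B-C) — that makes it a seventh of some quality.
Db5 to Cb6 is 10 semitones, a half step short of the major seventh (11), so this is minor.

minor seventh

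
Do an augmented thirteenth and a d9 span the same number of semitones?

22 semitones (augmented thirteenth) vs 12 semitones (diminished ninth): not equal.

No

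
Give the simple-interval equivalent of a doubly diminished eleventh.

Subtracting seven from the interval number removes an octave: 11 − 7 = 4.
Quality carries through unchanged, so the simple form is a doubly diminished fourth.

dd4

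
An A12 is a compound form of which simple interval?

augmented fifth

Subtracting seven from the interval number removes an octave: 12 − 7 = 5.
Quality carries through unchanged, so the simple form is an augmented fifth.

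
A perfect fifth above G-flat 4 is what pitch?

Five letter names up from G: D.
A perfect fifth spans 7 semitones, so from Gb4 the target pitch is Db5.

D-flat 5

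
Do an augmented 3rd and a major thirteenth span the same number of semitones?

No

An augmented third is 5 semitones but a major thirteenth is 21 semitones — different sizes.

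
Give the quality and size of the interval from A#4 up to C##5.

A to C spans three letter names (A-B-C), so the interval is some kind of third.
Counting semitones, A#4→C##5 is 4, which is the major third.

major third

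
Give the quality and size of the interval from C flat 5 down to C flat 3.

Descending from Cb5 to Cb3 is the same interval as ascending Cb3 to Cb5.
C to C is the same letter name, plus 2 octaves: a fifteenth.
Cb3 to Cb5 is 24 semitones, matching the perfect fifteenth exactly, so the quality is perfect.
(Equivalently, a compound perfect octave: a perfect octave plus an octave.)

perfect fifteenth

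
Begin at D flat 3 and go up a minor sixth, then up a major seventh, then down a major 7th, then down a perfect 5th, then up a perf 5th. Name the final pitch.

B double-flat 3

Up a minor sixth from Db3: Bbb3 (8 semitones up).
Bbb3 up a major seventh → Ab4 (11 semitones).
A major seventh down from Ab4 is Bbb3.
Bbb3 down a perfect fifth → Ebb3 (7 semitones).
Up a perfect fifth from Ebb3: Bbb3 (7 semitones up).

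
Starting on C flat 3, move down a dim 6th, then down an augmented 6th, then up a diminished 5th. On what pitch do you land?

D double-flat 2

Cb3 down a diminished sixth → E2 (7 semitones).
E2 down an augmented sixth → Gb1 (10 semitones).
Up a diminished fifth from Gb1: Dbb2 (6 semitones up).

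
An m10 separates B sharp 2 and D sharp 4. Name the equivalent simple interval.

minor 3rd

Subtracting seven from the interval number removes an octave: 10 − 7 = 3.
So a minor tenth is an octave plus a minor third. The quality is unchanged.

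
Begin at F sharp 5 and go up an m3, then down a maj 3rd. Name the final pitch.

F 5

A minor third up from F#5 is A5.
A5 down a major third → F5 (4 semitones).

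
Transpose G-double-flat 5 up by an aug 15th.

G-flat 7

The letter stays G (same as the start), shifted two octaves up.
An augmented fifteenth is 25 semitones; 25 semitones up from Gbb5 gives Gb7.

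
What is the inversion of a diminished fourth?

augmented fifth

Inverted interval numbers add to nine, so a fourth pairs with a fifth (4 + 5 = 9).
Quality inverts too: diminished becomes augmented. That makes the inversion an augmented fifth.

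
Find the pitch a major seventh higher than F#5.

Counting seven letter names up from F lands on E.
A major seventh is 11 semitones; 11 semitones up from F#5 gives E#6.

E#6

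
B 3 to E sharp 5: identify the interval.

augmented eleventh

B to E spans four letter names (B-C-D-E), plus an octave: an eleventh.
B3 to E#5 spans 18 semitones — one semitone wider than the perfect eleventh (17) — giving an augmented eleventh.
(Equivalently, a compound augmented fourth: an augmented fourth plus an octave.)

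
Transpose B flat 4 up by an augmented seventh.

A sharp 5

The seventh takes the letter from B up to A.
Moving 12 semitones up from Bb4 (the size of an augmented seventh) reaches A#5.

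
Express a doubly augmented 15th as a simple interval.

Subtracting seven from the interval number removes an octave: 15 − 7 = 8.
That makes a doubly augmented fifteenth a compound doubly augmented octave — an octave plus a doubly augmented octave.

AA8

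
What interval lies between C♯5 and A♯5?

C to A spans six letter names (C-D-E-F-G-A), so the interval is some kind of sixth.
Counting semitones, C#5→A#5 is 9, which is the major sixth.

major 6th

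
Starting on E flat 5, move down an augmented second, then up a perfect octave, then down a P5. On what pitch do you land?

G double-flat 5

Eb5 down an augmented second → Dbb5 (3 semitones).
Up a perfect octave from Dbb5: Dbb6 (12 semitones up).
Dbb6 down a perfect fifth → Gbb5 (7 semitones).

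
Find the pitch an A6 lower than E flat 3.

G double-flat 2

The sixth takes the letter from E down to G.
An augmented sixth spans 10 semitones, so from Eb3 the target pitch is Gbb2.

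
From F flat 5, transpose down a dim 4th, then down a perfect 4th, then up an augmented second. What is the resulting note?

A diminished fourth down from Fb5 is C5.
C5 down a perfect fourth → G4 (5 semitones).
An augmented second up from G4 is A#4.

A sharp 4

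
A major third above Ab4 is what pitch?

C5

The third takes the letter from A up to C.
A major third is 4 semitones; 4 semitones up from Ab4 gives C5.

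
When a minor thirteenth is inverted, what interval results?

M3

First reduce the compound minor thirteenth to its simple form, a minor sixth.
Interval numbers invert to sum to nine: 6 + 3 = 9, so a sixth inverts to a third.
The quality also flips — minor becomes major — giving a major third.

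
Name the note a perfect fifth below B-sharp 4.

The fifth takes the letter from B down to E.
A perfect fifth spans 7 semitones, so from B#4 the target pitch is E#4.

E-sharp 4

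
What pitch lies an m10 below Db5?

The tenth's letter: D down three letter names plus an octave → B.
Moving 15 semitones down from Db5 (the size of a minor tenth) reaches Bb3.

Bb3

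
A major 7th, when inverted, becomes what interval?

Interval numbers invert to sum to nine: 7 + 2 = 9, so a seventh inverts to a second.
And major becomes minor under inversion, so we get a minor second.

minor second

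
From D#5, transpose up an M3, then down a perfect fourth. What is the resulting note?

D#5 up a major third → F##5 (4 semitones).
A perfect fourth down from F##5 is C##5.

C##5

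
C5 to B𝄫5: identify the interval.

diminished seventh

C to B spans seven letter names (C-D-E-F-G-A-B), so the interval is some kind of seventh.
The major seventh is 11 semitones; here we have 9, two semitones narrower: diminished.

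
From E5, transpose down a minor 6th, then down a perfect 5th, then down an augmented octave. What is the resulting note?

C3

E5 down a minor sixth → G#4 (8 semitones).
G#4 down a perfect fifth → C#4 (7 semitones).
An augmented octave down from C#4 is C3.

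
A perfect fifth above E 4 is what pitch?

B 4

Counting five letter names up from E lands on B.
Moving 7 semitones up from E4 (the size of a perfect fifth) reaches B4.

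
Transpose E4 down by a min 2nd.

D#4

Counting two letter names down from E lands on D.
A minor second is 1 semitone; 1 semitone down from E4 gives D#4.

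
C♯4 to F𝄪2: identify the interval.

Descending from C#4 to F##2 is the same interval as ascending F##2 to C#4.
F to C spans five letter names (F-G-A-B-C), plus an octave, so the interval is some kind of twelfth.
F##2 to C#4 spans 18 semitones — one semitone narrower than the perfect twelfth (19) — giving a diminished twelfth.
(Equivalently, a compound diminished fifth: a diminished fifth plus an octave.)

diminished 12th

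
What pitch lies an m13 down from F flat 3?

The thirteenth's letter: F down six letter names plus an octave → A.
A minor thirteenth is 20 semitones; 20 semitones down from Fb3 gives Ab1.

A flat 1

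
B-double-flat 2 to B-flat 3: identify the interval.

augmented octave

B to B is the same letter name, plus an octave: an octave.
Bbb2 to Bb3 spans 13 semitones — one semitone wider than the perfect octave (12) — giving an augmented octave.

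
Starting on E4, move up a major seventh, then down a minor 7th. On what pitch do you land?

Up a major seventh from E4: D#5 (11 semitones up).
A minor seventh down from D#5 is E#4.

E#4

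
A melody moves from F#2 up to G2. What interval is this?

m2

F to G spans two letter names (F-G): a second.
At 1 semitone, F#2→G2 falls one short of a major second: minor.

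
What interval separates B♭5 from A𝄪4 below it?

doubly diminished 9th

Descending from Bb5 to A##4 is the same interval as ascending A##4 to Bb5.
A to B spans two letter names (A-B), plus an octave: a ninth.
A major ninth would be 14 semitones; A##4 to Bb5 is 11, three semitones narrower, so the interval is doubly diminished.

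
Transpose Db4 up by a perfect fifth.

Ab4

The fifth takes the letter from D up to A.
A perfect fifth is 7 semitones; 7 semitones up from Db4 gives Ab4.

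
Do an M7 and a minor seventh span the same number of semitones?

No

A major seventh is 11 semitones but a minor seventh is 10 semitones — different sizes.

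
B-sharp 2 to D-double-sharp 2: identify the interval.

Descending from B#2 to D##2 is the same interval as ascending D##2 to B#2.
D to B spans six letter names (D-E-F-G-A-B), so the interval is some kind of sixth.
A major sixth would be 9 semitones, but D##2 to B#2 is 8 — one semitone narrower, making it a minor sixth.

minor sixth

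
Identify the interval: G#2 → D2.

Descending from G#2 to D2 is the same interval as ascending D2 to G#2.
D to G spans four letter names (D-E-F-G), so the interval is some kind of fourth.
A perfect fourth would be 5 semitones; D2 to G#2 is 6, one semitone wider, so the interval is augmented.

augmented fourth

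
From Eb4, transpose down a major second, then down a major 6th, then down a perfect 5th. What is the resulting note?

Down a major second from Eb4: Db4 (2 semitones down).
A major sixth down from Db4 is Fb3.
A perfect fifth down from Fb3 is Bbb2.

Bbb2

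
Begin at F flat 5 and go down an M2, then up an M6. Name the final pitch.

Fb5 down a major second → Ebb5 (2 semitones).
Ebb5 up a major sixth → Cb6 (9 semitones).

C flat 6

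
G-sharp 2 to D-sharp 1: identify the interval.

Descending from G#2 to D#1 is the same interval as ascending D#1 to G#2.
D to G spans four letter names (D-E-F-G), plus an octave, so the interval is some kind of eleventh.
The perfect eleventh spans 17 semitones, and D#1 to G#2 is exactly 17 semitones — so this is a perfect eleventh.
(Equivalently, a compound perfect fourth: a perfect fourth plus an octave.)

perfect eleventh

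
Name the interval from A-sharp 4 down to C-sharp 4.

major sixth

Descending from A#4 to C#4 is the same interval as ascending C#4 to A#4.
C to A spans six letter names (C-D-E-F-G-A), so the interval is some kind of sixth.
The major sixth spans 9 semitones, and C#4 to A#4 is exactly 9 semitones — so this is a major sixth.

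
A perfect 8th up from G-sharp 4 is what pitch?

G-sharp 5

An octave keeps the letter name G, an octave up from G.
Moving 12 semitones up from G#4 (the size of a perfect octave) reaches G#5.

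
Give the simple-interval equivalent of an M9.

major 2nd

Subtracting seven from the interval number removes an octave: 9 − 7 = 2.
That makes a major ninth a compound major second — an octave plus a major second.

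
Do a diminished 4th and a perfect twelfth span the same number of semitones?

No

A diminished fourth is 4 semitones but a perfect twelfth is 19 semitones — different sizes.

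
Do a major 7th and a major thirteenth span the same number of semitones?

No

A major seventh is 11 semitones but a major thirteenth is 21 semitones — different sizes.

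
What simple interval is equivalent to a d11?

diminished 4th

Subtracting seven from the interval number removes an octave: 11 − 7 = 4.
So a diminished eleventh is an octave plus a diminished fourth. The quality is unchanged.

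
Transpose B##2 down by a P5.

Five letter names down from B: E.
A perfect fifth is 7 semitones; 7 semitones down from B##2 gives E##2.

E##2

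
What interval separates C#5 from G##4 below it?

Descending from C#5 to G##4 is the same interval as ascending G##4 to C#5.
G to C spans four letter names (G-A-B-C), so the interval is some kind of fourth.
G##4 to C#5 spans 4 semitones — one semitone narrower than the perfect fourth (5) — giving a diminished fourth.

d4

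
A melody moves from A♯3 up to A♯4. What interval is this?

perfect 8th

A to A is the same letter name, plus an octave — that makes it an octave of some quality.
Counting semitones, A#3→A#4 is 12, which is the perfect octave.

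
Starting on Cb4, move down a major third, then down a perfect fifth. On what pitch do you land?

Dbb3

Cb4 down a major third → Abb3 (4 semitones).
Down a perfect fifth from Abb3: Dbb3 (7 semitones down).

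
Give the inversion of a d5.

augmented fourth

Interval numbers invert to sum to nine: 5 + 4 = 9, so a fifth inverts to a fourth.
Quality inverts too: diminished becomes augmented. That makes the inversion an augmented fourth.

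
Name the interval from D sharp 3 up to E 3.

D to E spans two letter names (D-E) — that makes it a second of some quality.
A major second would be 2 semitones, but D#3 to E3 is 1 — one semitone narrower, making it a minor second.

minor 2nd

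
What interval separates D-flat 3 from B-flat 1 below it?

Descending from Db3 to Bb1 is the same interval as ascending Bb1 to Db3.
B to D spans three letter names (B-C-D), plus an octave — that makes it a tenth of some quality.
A major tenth would be 16 semitones, but Bb1 to Db3 is 15 — one semitone narrower, making it a minor tenth.
(Equivalently, a compound minor third: a minor third plus an octave.)

minor 10th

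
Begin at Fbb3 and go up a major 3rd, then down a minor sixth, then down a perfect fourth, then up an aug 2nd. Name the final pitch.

A2

Up a major third from Fbb3: Abb3 (4 semitones up).
Down a minor sixth from Abb3: Cb3 (8 semitones down).
Cb3 down a perfect fourth → Gb2 (5 semitones).
Gb2 up an augmented second → A2 (3 semitones).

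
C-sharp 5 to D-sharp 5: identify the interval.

C to D spans two letter names (C-D), so the interval is some kind of second.
The major second spans 2 semitones, and C#5 to D#5 is exactly 2 semitones — so this is a major second.

major second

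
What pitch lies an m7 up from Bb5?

Counting seven letter names up from B lands on A.
Moving 10 semitones up from Bb5 (the size of a minor seventh) reaches Ab6.

Ab6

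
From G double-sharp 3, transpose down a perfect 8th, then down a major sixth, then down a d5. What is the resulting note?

A perfect octave down from G##3 is G##2.
Down a major sixth from G##2: B#1 (9 semitones down).
Down a diminished fifth from B#1: E##1 (6 semitones down).

E double-sharp 1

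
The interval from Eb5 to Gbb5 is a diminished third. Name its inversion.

The rule of nine gives the new number: 9 − 3 = 6, so a third becomes a sixth.
The quality also flips — diminished becomes augmented — giving an augmented sixth.

A6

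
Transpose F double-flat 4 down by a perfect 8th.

For an octave the letter name doesn't change: still F, an octave down.
A perfect octave spans 12 semitones, so from Fbb4 the target pitch is Fbb3.

F double-flat 3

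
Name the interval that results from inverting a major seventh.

m2

The rule of nine gives the new number: 9 − 7 = 2, so a seventh becomes a second.
Quality inverts too: major becomes minor. That makes the inversion a minor second.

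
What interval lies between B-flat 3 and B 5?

B to B is the same letter name, plus 2 octaves, so the interval is some kind of fifteenth.
A perfect fifteenth would be 24 semitones; Bb3 to B5 is 25, one semitone wider, so the interval is augmented.
(Equivalently, a compound augmented octave: an augmented octave plus an octave.)

A15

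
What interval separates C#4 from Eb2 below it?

Descending from C#4 to Eb2 is the same interval as ascending Eb2 to C#4.
E to C spans six letter names (E-F-G-A-B-C), plus an octave — that makes it a thirteenth of some quality.
A major thirteenth would be 21 semitones; Eb2 to C#4 is 22, one semitone wider, so the interval is augmented.
(Equivalently, a compound augmented sixth: an augmented sixth plus an octave.)

A13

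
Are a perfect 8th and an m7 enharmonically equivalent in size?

12 semitones (perfect octave) vs 10 semitones (minor seventh): not equal.

No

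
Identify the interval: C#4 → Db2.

augmented fourteenth

Descending from C#4 to Db2 is the same interval as ascending Db2 to C#4.
D to C spans seven letter names (D-E-F-G-A-B-C), plus an octave: a fourteenth.
A major fourteenth would be 23 semitones; Db2 to C#4 is 24, one semitone wider, so the interval is augmented.
(Equivalently, a compound augmented seventh: an augmented seventh plus an octave.)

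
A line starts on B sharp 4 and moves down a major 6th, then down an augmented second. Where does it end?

Down a major sixth from B#4: D#4 (9 semitones down).
Down an augmented second from D#4: C4 (3 semitones down).

C 4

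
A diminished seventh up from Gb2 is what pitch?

Seven letter names up from G: F.
A diminished seventh spans 9 semitones, so from Gb2 the target pitch is Fbb3.

Fbb3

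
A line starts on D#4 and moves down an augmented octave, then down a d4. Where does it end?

A#2

D#4 down an augmented octave → D3 (13 semitones).
A diminished fourth down from D3 is A#2.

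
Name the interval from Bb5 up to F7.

B to F spans five letter names (B-C-D-E-F), plus an octave: a twelfth.
Bb5 to F7 is 19 semitones, matching the perfect twelfth exactly, so the quality is perfect.
(Equivalently, a compound perfect fifth: a perfect fifth plus an octave.)

perfect twelfth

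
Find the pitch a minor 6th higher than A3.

F4

Counting six letter names up from A lands on F.
A minor sixth spans 8 semitones, so from A3 the target pitch is F4.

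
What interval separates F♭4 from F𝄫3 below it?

augmented octave

Descending from Fb4 to Fbb3 is the same interval as ascending Fbb3 to Fb4.
F to F is the same letter name, plus an octave: an octave.
The perfect octave is 12 semitones; here we have 13, one semitone wider: augmented.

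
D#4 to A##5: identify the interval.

augmented 12th

D to A spans five letter names (D-E-F-G-A), plus an octave, so the interval is some kind of twelfth.
A perfect twelfth would be 19 semitones; D#4 to A##5 is 20, one semitone wider, so the interval is augmented.
(Equivalently, a compound augmented fifth: an augmented fifth plus an octave.)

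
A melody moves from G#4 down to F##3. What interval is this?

Descending from G#4 to F##3 is the same interval as ascending F##3 to G#4.
F to G spans two letter names (F-G), plus an octave: a ninth.
F##3 to G#4 is 13 semitones, a half step short of the major ninth (14), so this is minor.
(Equivalently, a compound minor second: a minor second plus an octave.)

minor ninth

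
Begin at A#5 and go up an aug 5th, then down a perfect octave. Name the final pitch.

Up an augmented fifth from A#5: E##6 (8 semitones up).
A perfect octave down from E##6 is E##5.

E##5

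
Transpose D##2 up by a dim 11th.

Counting four letter names plus an octave up from D lands on G.
Moving 16 semitones up from D##2 (the size of a diminished eleventh) reaches G#3.

G#3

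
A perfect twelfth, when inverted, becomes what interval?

perfect fourth

First reduce the compound perfect twelfth to its simple form, a perfect fifth.
Inverted interval numbers add to nine, so a fifth pairs with a fourth (5 + 4 = 9).
And perfect stays perfect under inversion, so we get a perfect fourth.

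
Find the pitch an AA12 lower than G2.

Five letters down from G (plus an octave) reaches C.
Moving 21 semitones down from G2 (the size of a doubly augmented twelfth) reaches Cbb1.

Cbb1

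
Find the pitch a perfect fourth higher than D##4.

Four letter names up from D: G.
A perfect fourth spans 5 semitones, so from D##4 the target pitch is G##4.

G##4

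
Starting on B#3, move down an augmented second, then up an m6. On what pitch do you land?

B#3 down an augmented second → A3 (3 semitones).
A3 up a minor sixth → F4 (8 semitones).

F4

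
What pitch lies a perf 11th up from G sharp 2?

C sharp 4

Counting four letter names plus an octave up from G lands on C.
Moving 17 semitones up from G#2 (the size of a perfect eleventh) reaches C#4.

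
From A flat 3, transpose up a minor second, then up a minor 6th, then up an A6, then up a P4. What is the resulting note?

Ab3 up a minor second → Bbb3 (1 semitone).
A minor sixth up from Bbb3 is Gbb4.
Up an augmented sixth from Gbb4: Eb5 (10 semitones up).
Up a perfect fourth from Eb5: Ab5 (5 semitones up).

A flat 5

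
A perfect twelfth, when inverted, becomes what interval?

perfect fourth

First reduce the compound perfect twelfth to its simple form, a perfect fifth.
The rule of nine gives the new number: 9 − 5 = 4, so a fifth becomes a fourth.
Quality inverts too: perfect stays perfect. That makes the inversion a perfect fourth.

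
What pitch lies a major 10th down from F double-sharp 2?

Counting three letter names plus an octave down from F lands on D.
A major tenth is 16 semitones; 16 semitones down from F##2 gives D#1.

D sharp 1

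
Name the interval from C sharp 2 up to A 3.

m13

C to A spans six letter names (C-D-E-F-G-A), plus an octave — that makes it a thirteenth of some quality.
At 20 semitones, C#2→A3 falls one short of a major thirteenth: minor.
(Equivalently, a compound minor sixth: a minor sixth plus an octave.)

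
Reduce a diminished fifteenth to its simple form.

diminished 8th

Subtracting seven from the interval number removes an octave: 15 − 7 = 8.
So a diminished fifteenth is an octave plus a diminished octave. The quality is unchanged.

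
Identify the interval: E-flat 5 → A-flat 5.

E to A spans four letter names (E-F-G-A): a fourth.
Counting semitones, Eb5→Ab5 is 5, which is the perfect fourth.

perfect fourth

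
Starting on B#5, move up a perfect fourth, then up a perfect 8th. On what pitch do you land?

B#5 up a perfect fourth → E#6 (5 semitones).
Up a perfect octave from E#6: E#7 (12 semitones up).

E#7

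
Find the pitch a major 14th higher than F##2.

Seven letters up from F (plus an octave) reaches E.
A major fourteenth is 23 semitones; 23 semitones up from F##2 gives E##4.

E##4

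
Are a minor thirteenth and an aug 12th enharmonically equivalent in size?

A minor thirteenth = 20 semitones = an augmented twelfth; enharmonically equal.

Yes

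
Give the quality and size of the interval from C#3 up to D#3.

major 2nd

C to D spans two letter names (C-D), so the interval is some kind of second.
Counting semitones, C#3→D#3 is 2, which is the major second.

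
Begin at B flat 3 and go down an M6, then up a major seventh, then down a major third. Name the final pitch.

Bb3 down a major sixth → Db3 (9 semitones).
Db3 up a major seventh → C4 (11 semitones).
Down a major third from C4: Ab3 (4 semitones down).

A flat 3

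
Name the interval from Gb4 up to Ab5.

G to A spans two letter names (G-A), plus an octave, so the interval is some kind of ninth.
Gb4 to Ab5 is 14 semitones, matching the major ninth exactly, so the quality is major.
(Equivalently, a compound major second: a major second plus an octave.)

major ninth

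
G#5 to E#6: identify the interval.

G to E spans six letter names (G-A-B-C-D-E) — that makes it a sixth of some quality.
The major sixth spans 9 semitones, and G#5 to E#6 is exactly 9 semitones — so this is a major sixth.

major 6th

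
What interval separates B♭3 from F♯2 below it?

Descending from Bb3 to F#2 is the same interval as ascending F#2 to Bb3.
F to B spans four letter names (F-G-A-B), plus an octave: an eleventh.
The perfect eleventh is 17 semitones; here we have 16, one semitone narrower: diminished.
(Equivalently, a compound diminished fourth: a diminished fourth plus an octave.)

diminished eleventh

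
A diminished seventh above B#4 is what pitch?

A5

Seven letter names up from B: A.
Moving 9 semitones up from B#4 (the size of a diminished seventh) reaches A5.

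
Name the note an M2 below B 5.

A 5

Two letter names down from B: A.
A major second is 2 semitones; 2 semitones down from B5 gives A5.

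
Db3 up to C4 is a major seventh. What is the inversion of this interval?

Interval numbers invert to sum to nine: 7 + 2 = 9, so a seventh inverts to a second.
The quality also flips — major becomes minor — giving a minor second.

minor second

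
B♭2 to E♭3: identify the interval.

perfect fourth

B to E spans four letter names (B-C-D-E) — that makes it a fourth of some quality.
Counting semitones, Bb2→Eb3 is 5, which is the perfect fourth.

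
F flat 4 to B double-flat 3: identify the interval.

perfect 5th

Descending from Fb4 to Bbb3 is the same interval as ascending Bbb3 to Fb4.
B to F spans five letter names (B-C-D-E-F) — that makes it a fifth of some quality.
The perfect fifth spans 7 semitones, and Bbb3 to Fb4 is exactly 7 semitones — so this is a perfect fifth.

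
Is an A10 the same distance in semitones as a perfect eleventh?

An augmented tenth spans 17 semitones, and a perfect eleventh also spans 17 semitones — they're enharmonic.

Yes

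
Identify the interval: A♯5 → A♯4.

Descending from A#5 to A#4 is the same interval as ascending A#4 to A#5.
A to A is the same letter name, plus an octave — that makes it an octave of some quality.
A#4 to A#5 is 12 semitones, matching the perfect octave exactly, so the quality is perfect.

perfect octave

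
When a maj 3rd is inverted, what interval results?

minor 6th

The rule of nine gives the new number: 9 − 3 = 6, so a third becomes a sixth.
Quality inverts too: major becomes minor. That makes the inversion a minor sixth.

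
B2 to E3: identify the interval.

B to E spans four letter names (B-C-D-E), so the interval is some kind of fourth.
The perfect fourth spans 5 semitones, and B2 to E3 is exactly 5 semitones — so this is a perfect fourth.

perfect 4th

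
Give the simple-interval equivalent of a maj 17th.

major 3rd

Each octave removed subtracts seven from the number: 17 − 14 = 3.
That makes a major seventeenth a compound major third — 2 octaves plus a major third.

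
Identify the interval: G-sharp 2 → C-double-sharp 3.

G to C spans four letter names (G-A-B-C), so the interval is some kind of fourth.
A perfect fourth would be 5 semitones; G#2 to C##3 is 6, one semitone wider, so the interval is augmented.

augmented fourth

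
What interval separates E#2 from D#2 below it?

major second

Descending from E#2 to D#2 is the same interval as ascending D#2 to E#2.
D to E spans two letter names (D-E), so the interval is some kind of second.
The major second spans 2 semitones, and D#2 to E#2 is exactly 2 semitones — so this is a major second.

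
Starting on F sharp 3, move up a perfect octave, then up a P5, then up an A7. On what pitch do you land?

B double-sharp 5

F#3 up a perfect octave → F#4 (12 semitones).
F#4 up a perfect fifth → C#5 (7 semitones).
C#5 up an augmented seventh → B##5 (12 semitones).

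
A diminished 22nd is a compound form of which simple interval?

Subtracting seven from the interval number removes an octave: 22 − 14 = 8.
That makes a diminished twenty-second a compound diminished octave — 2 octaves plus a diminished octave.

d8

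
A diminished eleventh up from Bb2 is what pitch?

Four letters up from B (plus an octave) reaches E.
A diminished eleventh spans 16 semitones, so from Bb2 the target pitch is Ebb4.

Ebb4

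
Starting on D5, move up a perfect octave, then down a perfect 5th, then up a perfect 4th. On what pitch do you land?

A perfect octave up from D5 is D6.
D6 down a perfect fifth → G5 (7 semitones).
Up a perfect fourth from G5: C6 (5 semitones up).

C6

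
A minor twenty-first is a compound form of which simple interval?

Subtracting seven from the interval number removes an octave: 21 − 14 = 7.
Quality carries through unchanged, so the simple form is a minor seventh.

m7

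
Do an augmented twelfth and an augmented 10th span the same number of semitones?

No

An augmented twelfth spans 20 semitones; an augmented tenth spans 17 semitones. They differ by 3.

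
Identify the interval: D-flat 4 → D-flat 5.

D to D is the same letter name, plus an octave: an octave.
Counting semitones, Db4→Db5 is 12, which is the perfect octave.

perfect 8th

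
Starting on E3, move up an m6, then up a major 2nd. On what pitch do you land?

D4

E3 up a minor sixth → C4 (8 semitones).
A major second up from C4 is D4.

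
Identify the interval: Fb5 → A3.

d13

Descending from Fb5 to A3 is the same interval as ascending A3 to Fb5.
A to F spans six letter names (A-B-C-D-E-F), plus an octave, so the interval is some kind of thirteenth.
A3 to Fb5 spans 19 semitones — two semitones narrower than the major thirteenth (21) — giving a diminished thirteenth.
(Equivalently, a compound diminished sixth: a diminished sixth plus an octave.)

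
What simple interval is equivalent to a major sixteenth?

Each octave removed subtracts seven from the number: 16 − 14 = 2.
That makes a major sixteenth a compound major second — 2 octaves plus a major second.

major second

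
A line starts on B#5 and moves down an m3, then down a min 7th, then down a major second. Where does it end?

G##4

A minor third down from B#5 is G##5.
G##5 down a minor seventh → A##4 (10 semitones).
Down a major second from A##4: G##4 (2 semitones down).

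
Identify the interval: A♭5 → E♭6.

P5

A to E spans five letter names (A-B-C-D-E): a fifth.
Counting semitones, Ab5→Eb6 is 7, which is the perfect fifth.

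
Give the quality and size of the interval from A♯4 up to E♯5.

A to E spans five letter names (A-B-C-D-E): a fifth.
The perfect fifth spans 7 semitones, and A#4 to E#5 is exactly 7 semitones — so this is a perfect fifth.

P5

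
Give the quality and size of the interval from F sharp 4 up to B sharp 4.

F to B spans four letter names (F-G-A-B) — that makes it a fourth of some quality.
F#4 to B#4 spans 6 semitones — one semitone wider than the perfect fourth (5) — giving an augmented fourth.

A4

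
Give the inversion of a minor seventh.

major 2nd

Inverted interval numbers add to nine, so a seventh pairs with a second (7 + 2 = 9).
The quality also flips — minor becomes major — giving a major second.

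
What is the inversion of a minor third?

major 6th

Interval numbers invert to sum to nine: 3 + 6 = 9, so a third inverts to a sixth.
And minor becomes major under inversion, so we get a major sixth.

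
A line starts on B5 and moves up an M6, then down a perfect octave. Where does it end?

G#5

Up a major sixth from B5: G#6 (9 semitones up).
A perfect octave down from G#6 is G#5.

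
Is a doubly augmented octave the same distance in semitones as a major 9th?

A doubly augmented octave spans 14 semitones, and a major ninth also spans 14 semitones — they're enharmonic.

Yes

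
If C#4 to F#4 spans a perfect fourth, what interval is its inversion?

Interval numbers invert to sum to nine: 4 + 5 = 9, so a fourth inverts to a fifth.
Quality inverts too: perfect stays perfect. That makes the inversion a perfect fifth.

perfect 5th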